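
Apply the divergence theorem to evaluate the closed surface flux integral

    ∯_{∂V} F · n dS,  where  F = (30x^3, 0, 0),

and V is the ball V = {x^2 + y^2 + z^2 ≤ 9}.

By the divergence theorem,

    ∯_{∂V} F · n dS = ∭_V (∇ · F) dV.

Compute the divergence:
    ∇ · F = ∂F_x/∂x + ∂F_y/∂y + ∂F_z/∂z = 90x^2 + 0 + 0 = 90x^2.

In spherical coordinates, x = ρ sin(φ) cos(θ), y = ρ sin(φ) sin(θ), z = ρ cos(φ), dV = ρ^2 sin(φ) dρ dφ dθ, with 0 ≤ ρ ≤ 3, 0 ≤ φ ≤ π, 0 ≤ θ ≤ 2π.

The integrand, after substitution and multiplying by the volume element, becomes (90ρ^2sin(φ)^2cos(θ)^2) · ρ^2 sin(φ), so

    ∭_V (∇·F) dV = ∫_0^{2π} ∫_0^{π} ∫_0^{3} (90ρ^2sin(φ)^2cos(θ)^2) · ρ^2 sin(φ) dρ dφ dθ.

Inner (ρ from 0 to 3): 4374sin(φ)^3cos(θ)^2.
Middle (φ from 0 to π): 5832cos(θ)^2.
Outer (θ from 0 to 2π): 5832π.

Therefore ∯_{∂V} F · n dS = 5832π.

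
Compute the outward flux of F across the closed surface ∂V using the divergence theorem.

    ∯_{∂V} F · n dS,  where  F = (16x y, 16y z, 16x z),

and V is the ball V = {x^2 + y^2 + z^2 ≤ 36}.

By the divergence theorem,

    ∯_{∂V} F · n dS = ∭_V (∇ · F) dV.

Compute the divergence:
    ∇ · F = ∂F_x/∂x + ∂F_y/∂y + ∂F_z/∂z = 16y + 16z + 16x = 16x + 16y + 16z.

In spherical coordinates, x = ρ sin(φ) cos(θ), y = ρ sin(φ) sin(θ), z = ρ cos(φ), dV = ρ^2 sin(φ) dρ dφ dθ, with 0 ≤ ρ ≤ 6, 0 ≤ φ ≤ π, 0 ≤ θ ≤ 2π.

The integrand, after substitution and multiplying by the volume element, becomes (16ρ (sqrt(2)sin(φ)sin(θ + π/4) + cos(φ))) · ρ^2 sin(φ), so

    ∭_V (∇·F) dV = ∫_0^{2π} ∫_0^{π} ∫_0^{6} (16ρ (sqrt(2)sin(φ)sin(θ + π/4) + cos(φ))) · ρ^2 sin(φ) dρ dφ dθ.

Inner (ρ from 0 to 6): 5184(sqrt(2)sin(φ)sin(θ + π/4) + cos(φ))sin(φ).
Middle (φ from 0 to π): 2592sqrt(2)π sin(θ + π/4).
Outer (θ from 0 to 2π): 0.

Therefore ∯_{∂V} F · n dS = 0.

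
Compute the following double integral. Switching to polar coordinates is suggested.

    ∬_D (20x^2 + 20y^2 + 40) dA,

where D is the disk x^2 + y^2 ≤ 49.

The region D is 0 ≤ r ≤ 7, 0 ≤ θ ≤ 2π in polar coordinates, where x = r cos(θ), y = r sin(θ), and dA = r dr dθ.

Under the substitution, the integrand becomes 20r^2 + 40, so

    ∬_D (20x^2 + 20y^2 + 40) dA = ∫_{0}^{2π} ∫_{0}^{7} (20r^2 + 40) · r dr dθ.

Inner integral (in r): ∫_{0}^{7} (20r^2 + 40) · r dr = 12985.

Outer integral (in θ): ∫_{0}^{2π} (12985) dθ = 25970π.

Therefore ∬_D (20x^2 + 20y^2 + 40) dA = 25970π.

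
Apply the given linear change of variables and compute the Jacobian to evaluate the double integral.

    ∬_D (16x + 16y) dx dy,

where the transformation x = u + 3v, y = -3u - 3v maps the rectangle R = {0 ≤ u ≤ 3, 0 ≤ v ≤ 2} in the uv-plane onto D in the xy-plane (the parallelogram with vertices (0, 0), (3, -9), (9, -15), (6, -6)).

Compute the Jacobian determinant of (x, y) with respect to (u, v):

    ∂(x,y)/∂(u,v) = | 1  3 | = (1)(-3) - (3)(-3) = 6.
                   | -3  -3 |

Its absolute value is |J| = 6 (the area scaling factor).

Substituting x = u + 3v, y = -3u - 3v into the integrand,

    16x + 16y → -32u,

so the integral becomes

    ∬_R (-32u) · |J| du dv = ∫_0^3 ∫_0^2 (-192u) dv du.

Inner (v): -384u.
Outer (u): -1728.

Therefore ∬_D (16x + 16y) dx dy = -1728.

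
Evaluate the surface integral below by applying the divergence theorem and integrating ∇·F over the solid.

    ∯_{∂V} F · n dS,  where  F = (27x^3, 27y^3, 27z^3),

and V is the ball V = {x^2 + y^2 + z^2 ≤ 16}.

By the divergence theorem,

    ∯_{∂V} F · n dS = ∭_V (∇ · F) dV.

Compute the divergence:
    ∇ · F = ∂F_x/∂x + ∂F_y/∂y + ∂F_z/∂z = 81x^2 + 81y^2 + 81z^2.

In spherical coordinates, x = ρ sin(φ) cos(θ), y = ρ sin(φ) sin(θ), z = ρ cos(φ), dV = ρ^2 sin(φ) dρ dφ dθ, with 0 ≤ ρ ≤ 4, 0 ≤ φ ≤ π, 0 ≤ θ ≤ 2π.

The integrand, after substitution and multiplying by the volume element, becomes (81ρ^2) · ρ^2 sin(φ), so

    ∭_V (∇·F) dV = ∫_0^{2π} ∫_0^{π} ∫_0^{4} (81ρ^2) · ρ^2 sin(φ) dρ dφ dθ.

Inner (ρ from 0 to 4): 82944sin(φ)/5.
Middle (φ from 0 to π): 165888/5.
Outer (θ from 0 to 2π): 331776π/5.

Therefore ∯_{∂V} F · n dS = 331776π/5.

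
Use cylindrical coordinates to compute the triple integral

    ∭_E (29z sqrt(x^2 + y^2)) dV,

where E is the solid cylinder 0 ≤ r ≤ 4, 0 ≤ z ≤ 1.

In cylindrical coordinates, x = r cos(θ), y = r sin(θ), z = z, and dV = r dr dθ dz.

The integrand becomes 29r z, so

    ∭_E (29z sqrt(x^2 + y^2)) dV = ∫_{0}^{2π} ∫_{0}^{4} ∫_{0}^{1} (29r z) · r dz dr dθ.

Inner (z): 29r^2/2.
Middle (r from 0 to 4): 928/3.
Outer (θ): 1856π/3.

Therefore the triple integral equals 1856π/3.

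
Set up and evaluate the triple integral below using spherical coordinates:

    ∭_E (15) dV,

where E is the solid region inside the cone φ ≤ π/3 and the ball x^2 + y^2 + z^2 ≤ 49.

In spherical coordinates, x = ρ sin(φ) cos(θ), y = ρ sin(φ) sin(θ), z = ρ cos(φ), and dV = ρ^2 sin(φ) dρ dφ dθ.

The integrand becomes 15, so

    ∭_E (15) dV = ∫_{0}^{2π} ∫_{0}^{π/3} ∫_{0}^{7} (15) · ρ^2 sin(φ) dρ dφ dθ.

Inner (ρ): 1715sin(φ).
Middle (φ): 1715/2.
Outer (θ): 1715π.

Therefore the triple integral equals 1715π.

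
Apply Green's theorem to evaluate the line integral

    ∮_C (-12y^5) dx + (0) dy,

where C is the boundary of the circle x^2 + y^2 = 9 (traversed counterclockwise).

Green's theorem converts the closed line integral into a double integral over the enclosed region D:

    ∮_C P dx + Q dy = ∬_D (∂Q/∂x - ∂P/∂y) dA.

Here P = -12y^5, Q = 0, so

    ∂Q/∂x = 0,    ∂P/∂y = -60y^4,
    ∂Q/∂x - ∂P/∂y = 60y^4.

D is the region x^2 + y^2 ≤ 9. Evaluating the double integral:

In polar coordinates (x = r cos θ, y = r sin θ, dA = r dr dθ) the integrand becomes 60r^4sin(θ)^4, so

    ∬_D (60y^4) dA = ∫_0^{2π} ∫_0^{3} (60r^4sin(θ)^4) · r dr dθ.

Inner (r from 0 to 3): 7290sin(θ)^4.
Outer (θ from 0 to 2π): 10935π/2.

Therefore ∮_C P dx + Q dy = 10935π/2.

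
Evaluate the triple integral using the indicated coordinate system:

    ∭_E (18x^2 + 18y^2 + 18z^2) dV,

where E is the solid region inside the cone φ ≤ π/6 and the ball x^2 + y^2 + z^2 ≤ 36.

In spherical coordinates, x = ρ sin(φ) cos(θ), y = ρ sin(φ) sin(θ), z = ρ cos(φ), and dV = ρ^2 sin(φ) dρ dφ dθ.

The integrand becomes 18ρ^2, so

    ∭_E (18x^2 + 18y^2 + 18z^2) dV = ∫_{0}^{2π} ∫_{0}^{π/6} ∫_{0}^{6} (18ρ^2) · ρ^2 sin(φ) dρ dφ dθ.

Inner (ρ): 139968sin(φ)/5.
Middle (φ): 139968/5 - 69984sqrt(3)/5.
Outer (θ): 139968π (2 - sqrt(3))/5.

Therefore the triple integral equals 139968π (2 - sqrt(3))/5.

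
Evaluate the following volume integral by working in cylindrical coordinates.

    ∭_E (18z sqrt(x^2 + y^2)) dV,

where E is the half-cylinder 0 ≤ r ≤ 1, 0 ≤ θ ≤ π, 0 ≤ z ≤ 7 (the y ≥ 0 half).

In cylindrical coordinates, x = r cos(θ), y = r sin(θ), z = z, and dV = r dr dθ dz.

The integrand becomes 18r z, so

    ∭_E (18z sqrt(x^2 + y^2)) dV = ∫_{0}^{π} ∫_{0}^{1} ∫_{0}^{7} (18r z) · r dz dr dθ.

Inner (z): 441r^2.
Middle (r from 0 to 1): 147.
Outer (θ): 147π.

Therefore the triple integral equals 147π.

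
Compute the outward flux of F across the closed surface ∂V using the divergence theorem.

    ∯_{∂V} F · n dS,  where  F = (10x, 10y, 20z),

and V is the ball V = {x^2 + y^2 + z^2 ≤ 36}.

By the divergence theorem,

    ∯_{∂V} F · n dS = ∭_V (∇ · F) dV.

Compute the divergence:
    ∇ · F = ∂F_x/∂x + ∂F_y/∂y + ∂F_z/∂z = 10 + 10 + 20 = 40.

In spherical coordinates, x = ρ sin(φ) cos(θ), y = ρ sin(φ) sin(θ), z = ρ cos(φ), dV = ρ^2 sin(φ) dρ dφ dθ, with 0 ≤ ρ ≤ 6, 0 ≤ φ ≤ π, 0 ≤ θ ≤ 2π.

The integrand, after substitution and multiplying by the volume element, becomes (40) · ρ^2 sin(φ), so

    ∭_V (∇·F) dV = ∫_0^{2π} ∫_0^{π} ∫_0^{6} (40) · ρ^2 sin(φ) dρ dφ dθ.

Inner (ρ from 0 to 6): 2880sin(φ).
Middle (φ from 0 to π): 5760.
Outer (θ from 0 to 2π): 11520π.

Therefore ∯_{∂V} F · n dS = 11520π.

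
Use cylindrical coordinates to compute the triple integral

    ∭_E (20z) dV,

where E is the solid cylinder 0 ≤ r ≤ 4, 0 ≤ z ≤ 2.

In cylindrical coordinates, x = r cos(θ), y = r sin(θ), z = z, and dV = r dr dθ dz.

The integrand becomes 20z, so

    ∭_E (20z) dV = ∫_{0}^{2π} ∫_{0}^{4} ∫_{0}^{2} (20z) · r dz dr dθ.

Inner (z): 40r.
Middle (r from 0 to 4): 320.
Outer (θ): 640π.

Therefore the triple integral equals 640π.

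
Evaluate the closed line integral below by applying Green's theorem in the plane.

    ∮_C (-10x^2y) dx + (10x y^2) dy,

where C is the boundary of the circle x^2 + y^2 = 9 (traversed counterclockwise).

Green's theorem converts the closed line integral into a double integral over the enclosed region D:

    ∮_C P dx + Q dy = ∬_D (∂Q/∂x - ∂P/∂y) dA.

Here P = -10x^2y, Q = 10x y^2, so

    ∂Q/∂x = 10y^2,    ∂P/∂y = -10x^2,
    ∂Q/∂x - ∂P/∂y = 10x^2 + 10y^2.

D is the region x^2 + y^2 ≤ 9. Evaluating the double integral:

In polar coordinates (x = r cos θ, y = r sin θ, dA = r dr dθ) the integrand becomes 10r^2, so

    ∬_D (10x^2 + 10y^2) dA = ∫_0^{2π} ∫_0^{3} (10r^2) · r dr dθ.

Inner (r from 0 to 3): 405/2.
Outer (θ from 0 to 2π): 405π.

Therefore ∮_C P dx + Q dy = 405π.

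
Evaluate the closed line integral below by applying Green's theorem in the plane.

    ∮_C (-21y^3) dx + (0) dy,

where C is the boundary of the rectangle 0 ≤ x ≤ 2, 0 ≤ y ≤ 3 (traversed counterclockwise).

Green's theorem converts the closed line integral into a double integral over the enclosed region D:

    ∮_C P dx + Q dy = ∬_D (∂Q/∂x - ∂P/∂y) dA.

Here P = -21y^3, Q = 0, so

    ∂Q/∂x = 0,    ∂P/∂y = -63y^2,
    ∂Q/∂x - ∂P/∂y = 63y^2.

D is the region 0 ≤ x ≤ 2, 0 ≤ y ≤ 3. Evaluating the double integral:

    ∬_D (63y^2) dA = ∫_0^{2} ∫_0^{3} (63y^2) dy dx.

Inner (y from 0 to 3): 567.
Outer (x from 0 to 2): 1134.

Therefore ∮_C P dx + Q dy = 1134.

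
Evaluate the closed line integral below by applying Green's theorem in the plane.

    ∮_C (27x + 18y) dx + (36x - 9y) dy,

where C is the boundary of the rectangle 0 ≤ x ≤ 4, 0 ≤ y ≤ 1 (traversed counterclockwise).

Green's theorem converts the closed line integral into a double integral over the enclosed region D:

    ∮_C P dx + Q dy = ∬_D (∂Q/∂x - ∂P/∂y) dA.

Here P = 27x + 18y, Q = 36x - 9y, so

    ∂Q/∂x = 36,    ∂P/∂y = 18,
    ∂Q/∂x - ∂P/∂y = 18.

D is the region 0 ≤ x ≤ 4, 0 ≤ y ≤ 1. Evaluating the double integral:

    ∬_D (18) dA = ∫_0^{4} ∫_0^{1} (18) dy dx.

Inner (y from 0 to 1): 18.
Outer (x from 0 to 4): 72.

Therefore ∮_C P dx + Q dy = 72.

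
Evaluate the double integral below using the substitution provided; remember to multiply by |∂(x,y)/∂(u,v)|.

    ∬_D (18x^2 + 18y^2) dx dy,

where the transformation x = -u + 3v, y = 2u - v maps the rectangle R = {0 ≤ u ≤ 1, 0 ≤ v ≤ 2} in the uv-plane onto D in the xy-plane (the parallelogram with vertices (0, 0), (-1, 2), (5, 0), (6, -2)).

Compute the Jacobian determinant of (x, y) with respect to (u, v):

    ∂(x,y)/∂(u,v) = | -1  3 | = (-1)(-1) - (3)(2) = -5.
                   | 2  -1 |

Its absolute value is |J| = 5 (the area scaling factor).

Substituting x = -u + 3v, y = 2u - v into the integrand,

    18x^2 + 18y^2 → 90u^2 - 180u v + 180v^2,

so the integral becomes

    ∬_R (90u^2 - 180u v + 180v^2) · |J| du dv = ∫_0^1 ∫_0^2 (450u^2 - 900u v + 900v^2) dv du.

Inner (v): 900u^2 - 1800u + 2400.
Outer (u): 1800.

Therefore ∬_D (18x^2 + 18y^2) dx dy = 1800.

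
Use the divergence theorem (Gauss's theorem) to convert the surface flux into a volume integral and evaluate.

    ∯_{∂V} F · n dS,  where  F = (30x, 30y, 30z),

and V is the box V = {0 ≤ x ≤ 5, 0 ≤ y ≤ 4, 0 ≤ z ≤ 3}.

By the divergence theorem,

    ∯_{∂V} F · n dS = ∭_V (∇ · F) dV.

Compute the divergence:
    ∇ · F = ∂F_x/∂x + ∂F_y/∂y + ∂F_z/∂z = 30 + 30 + 30 = 90.

V is a rectangular box, so dV = dx dy dz with 0 ≤ x ≤ 5, 0 ≤ y ≤ 4, 0 ≤ z ≤ 3.

Integrate (90) over V as an iterated integral:

    ∭_V (∇·F) dV = ∫_0^{5} ∫_0^{4} ∫_0^{3} (90) dz dy dx.

Inner (z from 0 to 3): 270.
Middle (y from 0 to 4): 1080.
Outer (x from 0 to 5): 5400.

Therefore ∯_{∂V} F · n dS = 5400.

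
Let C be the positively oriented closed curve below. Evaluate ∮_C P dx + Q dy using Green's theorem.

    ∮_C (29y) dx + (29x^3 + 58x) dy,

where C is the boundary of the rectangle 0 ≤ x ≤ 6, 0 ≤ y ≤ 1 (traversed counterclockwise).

Green's theorem converts the closed line integral into a double integral over the enclosed region D:

    ∮_C P dx + Q dy = ∬_D (∂Q/∂x - ∂P/∂y) dA.

Here P = 29y, Q = 29x^3 + 58x, so

    ∂Q/∂x = 87x^2 + 58,    ∂P/∂y = 29,
    ∂Q/∂x - ∂P/∂y = 87x^2 + 29.

D is the region 0 ≤ x ≤ 6, 0 ≤ y ≤ 1. Evaluating the double integral:

    ∬_D (87x^2 + 29) dA = ∫_0^{6} ∫_0^{1} (87x^2 + 29) dy dx.

Inner (y from 0 to 1): 87x^2 + 29.
Outer (x from 0 to 6): 6438.

Therefore ∮_C P dx + Q dy = 6438.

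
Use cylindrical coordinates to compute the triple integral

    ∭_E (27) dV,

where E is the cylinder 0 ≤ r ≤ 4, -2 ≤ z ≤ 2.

In cylindrical coordinates, x = r cos(θ), y = r sin(θ), z = z, and dV = r dr dθ dz.

The integrand becomes 27, so

    ∭_E (27) dV = ∫_{0}^{2π} ∫_{0}^{4} ∫_{-2}^{2} (27) · r dz dr dθ.

Inner (z): 108r.
Middle (r from 0 to 4): 864.
Outer (θ): 1728π.

Therefore the triple integral equals 1728π.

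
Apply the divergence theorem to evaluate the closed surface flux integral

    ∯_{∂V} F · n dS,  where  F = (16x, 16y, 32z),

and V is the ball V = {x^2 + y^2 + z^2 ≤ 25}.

By the divergence theorem,

    ∯_{∂V} F · n dS = ∭_V (∇ · F) dV.

Compute the divergence:
    ∇ · F = ∂F_x/∂x + ∂F_y/∂y + ∂F_z/∂z = 16 + 16 + 32 = 64.

In spherical coordinates, x = ρ sin(φ) cos(θ), y = ρ sin(φ) sin(θ), z = ρ cos(φ), dV = ρ^2 sin(φ) dρ dφ dθ, with 0 ≤ ρ ≤ 5, 0 ≤ φ ≤ π, 0 ≤ θ ≤ 2π.

The integrand, after substitution and multiplying by the volume element, becomes (64) · ρ^2 sin(φ), so

    ∭_V (∇·F) dV = ∫_0^{2π} ∫_0^{π} ∫_0^{5} (64) · ρ^2 sin(φ) dρ dφ dθ.

Inner (ρ from 0 to 5): 8000sin(φ)/3.
Middle (φ from 0 to π): 16000/3.
Outer (θ from 0 to 2π): 32000π/3.

Therefore ∯_{∂V} F · n dS = 32000π/3.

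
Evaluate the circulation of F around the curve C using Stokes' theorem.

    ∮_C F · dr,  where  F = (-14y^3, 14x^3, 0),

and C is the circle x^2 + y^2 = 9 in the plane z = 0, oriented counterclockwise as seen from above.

Let S be the flat disk x^2 + y^2 ≤ 9 in the plane z = 0, with upward unit normal n̂ = ẑ. By Stokes' theorem,

    ∮_C F · dr = ∬_S (∇ × F) · n̂ dS = ∬_D (curl F)_z dA,

where D is the disk x^2 + y^2 ≤ 9.

Compute the curl of F = (-14y^3, 14x^3, 0):
    (∇ × F)_x = ∂F_z/∂y - ∂F_y/∂z = 0,
    (∇ × F)_y = ∂F_x/∂z - ∂F_z/∂x = 0,
    (∇ × F)_z = ∂F_y/∂x - ∂F_x/∂y = 42x^2 + 42y^2.

On z = 0, (curl F)_z = 42x^2 + 42y^2.

Convert to polar (x = r cos θ, y = r sin θ, dA = r dr dθ); the integrand becomes 42r^2, so

    ∬_D (curl F)_z dA = ∫_0^{2π} ∫_0^{3} (42r^2) · r dr dθ.

Inner (r from 0 to 3): 1701/2.
Outer (θ from 0 to 2π): 1701π.

Therefore ∮_C F · dr = 1701π.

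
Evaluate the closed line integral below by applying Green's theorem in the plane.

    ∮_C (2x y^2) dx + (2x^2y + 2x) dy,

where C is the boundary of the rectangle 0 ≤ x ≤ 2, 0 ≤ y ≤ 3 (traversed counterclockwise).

Green's theorem converts the closed line integral into a double integral over the enclosed region D:

    ∮_C P dx + Q dy = ∬_D (∂Q/∂x - ∂P/∂y) dA.

Here P = 2x y^2, Q = 2x^2y + 2x, so

    ∂Q/∂x = 4x y + 2,    ∂P/∂y = 4x y,
    ∂Q/∂x - ∂P/∂y = 2.

D is the region 0 ≤ x ≤ 2, 0 ≤ y ≤ 3. Evaluating the double integral:

    ∬_D (2) dA = ∫_0^{2} ∫_0^{3} (2) dy dx.

Inner (y from 0 to 3): 6.
Outer (x from 0 to 2): 12.

Therefore ∮_C P dx + Q dy = 12.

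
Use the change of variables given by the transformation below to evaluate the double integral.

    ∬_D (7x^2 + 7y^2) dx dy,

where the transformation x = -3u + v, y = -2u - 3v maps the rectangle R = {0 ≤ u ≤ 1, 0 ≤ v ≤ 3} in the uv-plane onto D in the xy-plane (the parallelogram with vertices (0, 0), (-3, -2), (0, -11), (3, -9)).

Compute the Jacobian determinant of (x, y) with respect to (u, v):

    ∂(x,y)/∂(u,v) = | -3  1 | = (-3)(-3) - (1)(-2) = 11.
                   | -2  -3 |

Its absolute value is |J| = 11 (the area scaling factor).

Substituting x = -3u + v, y = -2u - 3v into the integrand,

    7x^2 + 7y^2 → 91u^2 + 42u v + 70v^2,

so the integral becomes

    ∬_R (91u^2 + 42u v + 70v^2) · |J| du dv = ∫_0^1 ∫_0^3 (1001u^2 + 462u v + 770v^2) dv du.

Inner (v): 3003u^2 + 2079u + 6930.
Outer (u): 17941/2.

Therefore ∬_D (7x^2 + 7y^2) dx dy = 17941/2.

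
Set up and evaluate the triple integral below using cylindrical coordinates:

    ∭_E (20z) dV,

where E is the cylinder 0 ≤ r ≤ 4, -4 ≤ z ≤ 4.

In cylindrical coordinates, x = r cos(θ), y = r sin(θ), z = z, and dV = r dr dθ dz.

The integrand becomes 20z, so

    ∭_E (20z) dV = ∫_{0}^{2π} ∫_{0}^{4} ∫_{-4}^{4} (20z) · r dz dr dθ.

Inner (z): 0.
Middle (r from 0 to 4): 0.
Outer (θ): 0.

Therefore the triple integral equals 0.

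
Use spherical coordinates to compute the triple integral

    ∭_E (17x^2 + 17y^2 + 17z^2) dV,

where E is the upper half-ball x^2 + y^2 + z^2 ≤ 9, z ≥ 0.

In spherical coordinates, x = ρ sin(φ) cos(θ), y = ρ sin(φ) sin(θ), z = ρ cos(φ), and dV = ρ^2 sin(φ) dρ dφ dθ.

The integrand becomes 17ρ^2, so

    ∭_E (17x^2 + 17y^2 + 17z^2) dV = ∫_{0}^{2π} ∫_{0}^{π/2} ∫_{0}^{3} (17ρ^2) · ρ^2 sin(φ) dρ dφ dθ.

Inner (ρ): 4131sin(φ)/5.
Middle (φ): 4131/5.
Outer (θ): 8262π/5.

Therefore the triple integral equals 8262π/5.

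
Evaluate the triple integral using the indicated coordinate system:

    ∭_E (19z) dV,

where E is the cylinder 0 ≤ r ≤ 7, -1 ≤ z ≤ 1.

In cylindrical coordinates, x = r cos(θ), y = r sin(θ), z = z, and dV = r dr dθ dz.

The integrand becomes 19z, so

    ∭_E (19z) dV = ∫_{0}^{2π} ∫_{0}^{7} ∫_{-1}^{1} (19z) · r dz dr dθ.

Inner (z): 0.
Middle (r from 0 to 7): 0.
Outer (θ): 0.

Therefore the triple integral equals 0.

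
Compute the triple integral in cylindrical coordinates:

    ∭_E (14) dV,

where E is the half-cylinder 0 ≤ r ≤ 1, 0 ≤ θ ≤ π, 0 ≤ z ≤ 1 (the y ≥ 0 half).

In cylindrical coordinates, x = r cos(θ), y = r sin(θ), z = z, and dV = r dr dθ dz.

The integrand becomes 14, so

    ∭_E (14) dV = ∫_{0}^{π} ∫_{0}^{1} ∫_{0}^{1} (14) · r dz dr dθ.

Inner (z): 14r.
Middle (r from 0 to 1): 7.
Outer (θ): 7π.

Therefore the triple integral equals 7π.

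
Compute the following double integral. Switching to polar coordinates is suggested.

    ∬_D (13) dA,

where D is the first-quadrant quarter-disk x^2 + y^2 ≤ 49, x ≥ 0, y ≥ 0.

The region D is 0 ≤ r ≤ 7, 0 ≤ θ ≤ π/2 in polar coordinates, where x = r cos(θ), y = r sin(θ), and dA = r dr dθ.

Under the substitution, the integrand becomes 13, so

    ∬_D (13) dA = ∫_{0}^{π/2} ∫_{0}^{7} (13) · r dr dθ.

Inner integral (in r): ∫_{0}^{7} (13) · r dr = 637/2.

Outer integral (in θ): ∫_{0}^{π/2} (637/2) dθ = 637π/4.

Therefore ∬_D (13) dA = 637π/4.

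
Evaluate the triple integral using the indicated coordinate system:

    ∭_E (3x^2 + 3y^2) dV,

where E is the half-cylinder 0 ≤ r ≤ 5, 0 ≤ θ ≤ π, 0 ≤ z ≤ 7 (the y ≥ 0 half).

In cylindrical coordinates, x = r cos(θ), y = r sin(θ), z = z, and dV = r dr dθ dz.

The integrand becomes 3r^2, so

    ∭_E (3x^2 + 3y^2) dV = ∫_{0}^{π} ∫_{0}^{5} ∫_{0}^{7} (3r^2) · r dz dr dθ.

Inner (z): 21r^3.
Middle (r from 0 to 5): 13125/4.
Outer (θ): 13125π/4.

Therefore the triple integral equals 13125π/4.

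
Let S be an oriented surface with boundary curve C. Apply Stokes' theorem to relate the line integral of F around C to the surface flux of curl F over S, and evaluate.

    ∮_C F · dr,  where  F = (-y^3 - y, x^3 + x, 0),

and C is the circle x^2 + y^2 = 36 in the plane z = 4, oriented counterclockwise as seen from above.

Let S be the flat disk x^2 + y^2 ≤ 36 in the plane z = 4, with upward unit normal n̂ = ẑ. By Stokes' theorem,

    ∮_C F · dr = ∬_S (∇ × F) · n̂ dS = ∬_D (curl F)_z dA,

where D is the disk x^2 + y^2 ≤ 36.

Compute the curl of F = (-y^3 - y, x^3 + x, 0):
    (∇ × F)_x = ∂F_z/∂y - ∂F_y/∂z = 0,
    (∇ × F)_y = ∂F_x/∂z - ∂F_z/∂x = 0,
    (∇ × F)_z = ∂F_y/∂x - ∂F_x/∂y = 3x^2 + 3y^2 + 2.

On z = 4, (curl F)_z = 3x^2 + 3y^2 + 2.

Convert to polar (x = r cos θ, y = r sin θ, dA = r dr dθ); the integrand becomes 3r^2 + 2, so

    ∬_D (curl F)_z dA = ∫_0^{2π} ∫_0^{6} (3r^2 + 2) · r dr dθ.

Inner (r from 0 to 6): 1008.
Outer (θ from 0 to 2π): 2016π.

Therefore ∮_C F · dr = 2016π.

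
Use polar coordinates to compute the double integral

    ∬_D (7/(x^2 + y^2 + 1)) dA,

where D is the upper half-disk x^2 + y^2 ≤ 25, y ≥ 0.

The region D is 0 ≤ r ≤ 5, 0 ≤ θ ≤ π in polar coordinates, where x = r cos(θ), y = r sin(θ), and dA = r dr dθ.

Under the substitution, the integrand becomes 7/(r^2 + 1), so

    ∬_D (7/(x^2 + y^2 + 1)) dA = ∫_{0}^{π} ∫_{0}^{5} (7/(r^2 + 1)) · r dr dθ.

Inner integral (in r): ∫_{0}^{5} (7/(r^2 + 1)) · r dr = 7log(26)/2.

Outer integral (in θ): ∫_{0}^{π} (7log(26)/2) dθ = 7π log(26)/2.

Therefore ∬_D (7/(x^2 + y^2 + 1)) dA = 7π log(26)/2.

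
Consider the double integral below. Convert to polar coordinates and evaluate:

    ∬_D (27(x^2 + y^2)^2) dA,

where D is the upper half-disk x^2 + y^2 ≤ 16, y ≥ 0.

The region D is 0 ≤ r ≤ 4, 0 ≤ θ ≤ π in polar coordinates, where x = r cos(θ), y = r sin(θ), and dA = r dr dθ.

Under the substitution, the integrand becomes 27r^4, so

    ∬_D (27(x^2 + y^2)^2) dA = ∫_{0}^{π} ∫_{0}^{4} (27r^4) · r dr dθ.

Inner integral (in r): ∫_{0}^{4} (27r^4) · r dr = 18432.

Outer integral (in θ): ∫_{0}^{π} (18432) dθ = 18432π.

Therefore ∬_D (27(x^2 + y^2)^2) dA = 18432π.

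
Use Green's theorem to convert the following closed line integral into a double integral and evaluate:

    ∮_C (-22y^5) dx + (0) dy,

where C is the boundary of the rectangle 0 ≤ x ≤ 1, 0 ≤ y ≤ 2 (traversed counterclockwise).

Green's theorem converts the closed line integral into a double integral over the enclosed region D:

    ∮_C P dx + Q dy = ∬_D (∂Q/∂x - ∂P/∂y) dA.

Here P = -22y^5, Q = 0, so

    ∂Q/∂x = 0,    ∂P/∂y = -110y^4,
    ∂Q/∂x - ∂P/∂y = 110y^4.

D is the region 0 ≤ x ≤ 1, 0 ≤ y ≤ 2. Evaluating the double integral:

    ∬_D (110y^4) dA = ∫_0^{1} ∫_0^{2} (110y^4) dy dx.

Inner (y from 0 to 2): 704.
Outer (x from 0 to 1): 704.

Therefore ∮_C P dx + Q dy = 704.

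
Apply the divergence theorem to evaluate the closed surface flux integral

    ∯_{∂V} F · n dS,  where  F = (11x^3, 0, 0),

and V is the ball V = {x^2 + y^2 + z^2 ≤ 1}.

By the divergence theorem,

    ∯_{∂V} F · n dS = ∭_V (∇ · F) dV.

Compute the divergence:
    ∇ · F = ∂F_x/∂x + ∂F_y/∂y + ∂F_z/∂z = 33x^2 + 0 + 0 = 33x^2.

In spherical coordinates, x = ρ sin(φ) cos(θ), y = ρ sin(φ) sin(θ), z = ρ cos(φ), dV = ρ^2 sin(φ) dρ dφ dθ, with 0 ≤ ρ ≤ 1, 0 ≤ φ ≤ π, 0 ≤ θ ≤ 2π.

The integrand, after substitution and multiplying by the volume element, becomes (33ρ^2sin(φ)^2cos(θ)^2) · ρ^2 sin(φ), so

    ∭_V (∇·F) dV = ∫_0^{2π} ∫_0^{π} ∫_0^{1} (33ρ^2sin(φ)^2cos(θ)^2) · ρ^2 sin(φ) dρ dφ dθ.

Inner (ρ from 0 to 1): 33sin(φ)^3cos(θ)^2/5.
Middle (φ from 0 to π): 44cos(θ)^2/5.
Outer (θ from 0 to 2π): 44π/5.

Therefore ∯_{∂V} F · n dS = 44π/5.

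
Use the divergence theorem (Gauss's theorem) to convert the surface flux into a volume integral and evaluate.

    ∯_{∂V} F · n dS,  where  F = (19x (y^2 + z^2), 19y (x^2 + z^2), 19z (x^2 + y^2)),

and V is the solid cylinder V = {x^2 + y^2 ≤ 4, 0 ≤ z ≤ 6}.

By the divergence theorem,

    ∯_{∂V} F · n dS = ∭_V (∇ · F) dV.

Compute the divergence:
    ∇ · F = ∂F_x/∂x + ∂F_y/∂y + ∂F_z/∂z = 19y^2 + 19z^2 + 19x^2 + 19z^2 + 19x^2 + 19y^2 = 38x^2 + 38y^2 + 38z^2.

In cylindrical coordinates, x = r cos(θ), y = r sin(θ), z = z, dV = r dr dθ dz, with 0 ≤ r ≤ 2, 0 ≤ θ ≤ 2π, 0 ≤ z ≤ 6.

The integrand, after substitution and multiplying by the volume element, becomes (38r^2 + 38z^2) · r, so

    ∭_V (∇·F) dV = ∫_0^{2π} ∫_0^{2} ∫_0^{6} (38r^2 + 38z^2) · r dz dr dθ.

Inner (z from 0 to 6): 228r (r^2 + 12).
Middle (r from 0 to 2): 6384.
Outer (θ from 0 to 2π): 12768π.

Therefore ∯_{∂V} F · n dS = 12768π.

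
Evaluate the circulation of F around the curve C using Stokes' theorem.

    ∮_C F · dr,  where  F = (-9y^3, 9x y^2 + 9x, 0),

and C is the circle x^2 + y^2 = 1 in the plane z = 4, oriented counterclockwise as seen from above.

Let S be the flat disk x^2 + y^2 ≤ 1 in the plane z = 4, with upward unit normal n̂ = ẑ. By Stokes' theorem,

    ∮_C F · dr = ∬_S (∇ × F) · n̂ dS = ∬_D (curl F)_z dA,

where D is the disk x^2 + y^2 ≤ 1.

Compute the curl of F = (-9y^3, 9x y^2 + 9x, 0):
    (∇ × F)_x = ∂F_z/∂y - ∂F_y/∂z = 0,
    (∇ × F)_y = ∂F_x/∂z - ∂F_z/∂x = 0,
    (∇ × F)_z = ∂F_y/∂x - ∂F_x/∂y = 36y^2 + 9.

On z = 4, (curl F)_z = 36y^2 + 9.

Convert to polar (x = r cos θ, y = r sin θ, dA = r dr dθ); the integrand becomes 36r^2sin(θ)^2 + 9, so

    ∬_D (curl F)_z dA = ∫_0^{2π} ∫_0^{1} (36r^2sin(θ)^2 + 9) · r dr dθ.

Inner (r from 0 to 1): 9sin(θ)^2 + 9/2.
Outer (θ from 0 to 2π): 18π.

Therefore ∮_C F · dr = 18π.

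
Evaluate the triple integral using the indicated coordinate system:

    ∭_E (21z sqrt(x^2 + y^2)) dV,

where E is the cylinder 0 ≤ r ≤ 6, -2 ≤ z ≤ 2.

In cylindrical coordinates, x = r cos(θ), y = r sin(θ), z = z, and dV = r dr dθ dz.

The integrand becomes 21r z, so

    ∭_E (21z sqrt(x^2 + y^2)) dV = ∫_{0}^{2π} ∫_{0}^{6} ∫_{-2}^{2} (21r z) · r dz dr dθ.

Inner (z): 0.
Middle (r from 0 to 6): 0.
Outer (θ): 0.

Therefore the triple integral equals 0.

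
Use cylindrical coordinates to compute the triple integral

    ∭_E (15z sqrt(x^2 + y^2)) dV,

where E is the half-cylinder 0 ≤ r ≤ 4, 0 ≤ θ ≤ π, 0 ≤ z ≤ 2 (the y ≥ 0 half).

In cylindrical coordinates, x = r cos(θ), y = r sin(θ), z = z, and dV = r dr dθ dz.

The integrand becomes 15r z, so

    ∭_E (15z sqrt(x^2 + y^2)) dV = ∫_{0}^{π} ∫_{0}^{4} ∫_{0}^{2} (15r z) · r dz dr dθ.

Inner (z): 30r^2.
Middle (r from 0 to 4): 640.
Outer (θ): 640π.

Therefore the triple integral equals 640π.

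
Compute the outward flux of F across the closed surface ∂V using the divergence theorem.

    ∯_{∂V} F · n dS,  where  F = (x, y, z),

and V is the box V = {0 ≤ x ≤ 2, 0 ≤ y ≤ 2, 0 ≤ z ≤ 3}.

By the divergence theorem,

    ∯_{∂V} F · n dS = ∭_V (∇ · F) dV.

Compute the divergence:
    ∇ · F = ∂F_x/∂x + ∂F_y/∂y + ∂F_z/∂z = 1 + 1 + 1 = 3.

V is a rectangular box, so dV = dx dy dz with 0 ≤ x ≤ 2, 0 ≤ y ≤ 2, 0 ≤ z ≤ 3.

Integrate (3) over V as an iterated integral:

    ∭_V (∇·F) dV = ∫_0^{2} ∫_0^{2} ∫_0^{3} (3) dz dy dx.

Inner (z from 0 to 3): 9.
Middle (y from 0 to 2): 18.
Outer (x from 0 to 2): 36.

Therefore ∯_{∂V} F · n dS = 36.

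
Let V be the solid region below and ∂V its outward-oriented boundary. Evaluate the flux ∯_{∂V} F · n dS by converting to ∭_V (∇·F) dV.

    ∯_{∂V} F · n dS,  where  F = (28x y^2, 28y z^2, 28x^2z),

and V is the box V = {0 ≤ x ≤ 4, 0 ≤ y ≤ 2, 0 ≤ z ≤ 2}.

By the divergence theorem,

    ∯_{∂V} F · n dS = ∭_V (∇ · F) dV.

Compute the divergence:
    ∇ · F = ∂F_x/∂x + ∂F_y/∂y + ∂F_z/∂z = 28y^2 + 28z^2 + 28x^2 = 28x^2 + 28y^2 + 28z^2.

V is a rectangular box, so dV = dx dy dz with 0 ≤ x ≤ 4, 0 ≤ y ≤ 2, 0 ≤ z ≤ 2.

Integrate (28x^2 + 28y^2 + 28z^2) over V as an iterated integral:

    ∭_V (∇·F) dV = ∫_0^{4} ∫_0^{2} ∫_0^{2} (28x^2 + 28y^2 + 28z^2) dz dy dx.

Inner (z from 0 to 2): 56x^2 + 56y^2 + 224/3.
Middle (y from 0 to 2): 112x^2 + 896/3.
Outer (x from 0 to 4): 3584.

Therefore ∯_{∂V} F · n dS = 3584.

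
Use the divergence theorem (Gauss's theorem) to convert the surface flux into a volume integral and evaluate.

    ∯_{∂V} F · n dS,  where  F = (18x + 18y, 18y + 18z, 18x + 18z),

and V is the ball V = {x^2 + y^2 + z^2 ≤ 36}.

By the divergence theorem,

    ∯_{∂V} F · n dS = ∭_V (∇ · F) dV.

Compute the divergence:
    ∇ · F = ∂F_x/∂x + ∂F_y/∂y + ∂F_z/∂z = 18 + 18 + 18 = 54.

In spherical coordinates, x = ρ sin(φ) cos(θ), y = ρ sin(φ) sin(θ), z = ρ cos(φ), dV = ρ^2 sin(φ) dρ dφ dθ, with 0 ≤ ρ ≤ 6, 0 ≤ φ ≤ π, 0 ≤ θ ≤ 2π.

The integrand, after substitution and multiplying by the volume element, becomes (54) · ρ^2 sin(φ), so

    ∭_V (∇·F) dV = ∫_0^{2π} ∫_0^{π} ∫_0^{6} (54) · ρ^2 sin(φ) dρ dφ dθ.

Inner (ρ from 0 to 6): 3888sin(φ).
Middle (φ from 0 to π): 7776.
Outer (θ from 0 to 2π): 15552π.

Therefore ∯_{∂V} F · n dS = 15552π.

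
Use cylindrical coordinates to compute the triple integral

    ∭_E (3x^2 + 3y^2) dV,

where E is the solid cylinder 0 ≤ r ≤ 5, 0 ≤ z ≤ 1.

In cylindrical coordinates, x = r cos(θ), y = r sin(θ), z = z, and dV = r dr dθ dz.

The integrand becomes 3r^2, so

    ∭_E (3x^2 + 3y^2) dV = ∫_{0}^{2π} ∫_{0}^{5} ∫_{0}^{1} (3r^2) · r dz dr dθ.

Inner (z): 3r^3.
Middle (r from 0 to 5): 1875/4.
Outer (θ): 1875π/2.

Therefore the triple integral equals 1875π/2.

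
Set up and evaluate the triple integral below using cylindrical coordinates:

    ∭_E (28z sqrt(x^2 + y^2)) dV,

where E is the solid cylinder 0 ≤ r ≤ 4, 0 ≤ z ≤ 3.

In cylindrical coordinates, x = r cos(θ), y = r sin(θ), z = z, and dV = r dr dθ dz.

The integrand becomes 28r z, so

    ∭_E (28z sqrt(x^2 + y^2)) dV = ∫_{0}^{2π} ∫_{0}^{4} ∫_{0}^{3} (28r z) · r dz dr dθ.

Inner (z): 126r^2.
Middle (r from 0 to 4): 2688.
Outer (θ): 5376π.

Therefore the triple integral equals 5376π.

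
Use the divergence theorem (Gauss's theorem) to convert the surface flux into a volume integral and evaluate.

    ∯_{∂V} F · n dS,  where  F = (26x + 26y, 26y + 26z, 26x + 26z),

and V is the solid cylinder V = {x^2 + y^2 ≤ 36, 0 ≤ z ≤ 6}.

By the divergence theorem,

    ∯_{∂V} F · n dS = ∭_V (∇ · F) dV.

Compute the divergence:
    ∇ · F = ∂F_x/∂x + ∂F_y/∂y + ∂F_z/∂z = 26 + 26 + 26 = 78.

In cylindrical coordinates, x = r cos(θ), y = r sin(θ), z = z, dV = r dr dθ dz, with 0 ≤ r ≤ 6, 0 ≤ θ ≤ 2π, 0 ≤ z ≤ 6.

The integrand, after substitution and multiplying by the volume element, becomes (78) · r, so

    ∭_V (∇·F) dV = ∫_0^{2π} ∫_0^{6} ∫_0^{6} (78) · r dz dr dθ.

Inner (z from 0 to 6): 468r.
Middle (r from 0 to 6): 8424.
Outer (θ from 0 to 2π): 16848π.

Therefore ∯_{∂V} F · n dS = 16848π.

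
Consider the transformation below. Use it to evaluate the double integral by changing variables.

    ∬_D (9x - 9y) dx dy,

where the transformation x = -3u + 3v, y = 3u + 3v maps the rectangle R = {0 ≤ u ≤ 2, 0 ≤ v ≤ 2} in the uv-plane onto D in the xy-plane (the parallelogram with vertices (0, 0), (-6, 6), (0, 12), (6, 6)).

Compute the Jacobian determinant of (x, y) with respect to (u, v):

    ∂(x,y)/∂(u,v) = | -3  3 | = (-3)(3) - (3)(3) = -18.
                   | 3  3 |

Its absolute value is |J| = 18 (the area scaling factor).

Substituting x = -3u + 3v, y = 3u + 3v into the integrand,

    9x - 9y → -54u,

so the integral becomes

    ∬_R (-54u) · |J| du dv = ∫_0^2 ∫_0^2 (-972u) dv du.

Inner (v): -1944u.
Outer (u): -3888.

Therefore ∬_D (9x - 9y) dx dy = -3888.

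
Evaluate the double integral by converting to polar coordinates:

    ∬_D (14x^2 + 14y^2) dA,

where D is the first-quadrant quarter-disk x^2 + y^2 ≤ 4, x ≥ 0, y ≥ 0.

The region D is 0 ≤ r ≤ 2, 0 ≤ θ ≤ π/2 in polar coordinates, where x = r cos(θ), y = r sin(θ), and dA = r dr dθ.

Under the substitution, the integrand becomes 14r^2, so

    ∬_D (14x^2 + 14y^2) dA = ∫_{0}^{π/2} ∫_{0}^{2} (14r^2) · r dr dθ.

Inner integral (in r): ∫_{0}^{2} (14r^2) · r dr = 56.

Outer integral (in θ): ∫_{0}^{π/2} (56) dθ = 28π.

Therefore ∬_D (14x^2 + 14y^2) dA = 28π.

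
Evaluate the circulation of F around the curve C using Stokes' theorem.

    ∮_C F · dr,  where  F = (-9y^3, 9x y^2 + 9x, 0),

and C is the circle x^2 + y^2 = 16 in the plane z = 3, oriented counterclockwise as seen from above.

Let S be the flat disk x^2 + y^2 ≤ 16 in the plane z = 3, with upward unit normal n̂ = ẑ. By Stokes' theorem,

    ∮_C F · dr = ∬_S (∇ × F) · n̂ dS = ∬_D (curl F)_z dA,

where D is the disk x^2 + y^2 ≤ 16.

Compute the curl of F = (-9y^3, 9x y^2 + 9x, 0):
    (∇ × F)_x = ∂F_z/∂y - ∂F_y/∂z = 0,
    (∇ × F)_y = ∂F_x/∂z - ∂F_z/∂x = 0,
    (∇ × F)_z = ∂F_y/∂x - ∂F_x/∂y = 36y^2 + 9.

On z = 3, (curl F)_z = 36y^2 + 9.

Convert to polar (x = r cos θ, y = r sin θ, dA = r dr dθ); the integrand becomes 36r^2sin(θ)^2 + 9, so

    ∬_D (curl F)_z dA = ∫_0^{2π} ∫_0^{4} (36r^2sin(θ)^2 + 9) · r dr dθ.

Inner (r from 0 to 4): 2304sin(θ)^2 + 72.
Outer (θ from 0 to 2π): 2448π.

Therefore ∮_C F · dr = 2448π.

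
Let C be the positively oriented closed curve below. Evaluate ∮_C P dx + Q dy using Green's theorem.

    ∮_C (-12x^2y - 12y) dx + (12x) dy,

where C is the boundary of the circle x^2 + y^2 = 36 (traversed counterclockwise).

Green's theorem converts the closed line integral into a double integral over the enclosed region D:

    ∮_C P dx + Q dy = ∬_D (∂Q/∂x - ∂P/∂y) dA.

Here P = -12x^2y - 12y, Q = 12x, so

    ∂Q/∂x = 12,    ∂P/∂y = -12x^2 - 12,
    ∂Q/∂x - ∂P/∂y = 12x^2 + 24.

D is the region x^2 + y^2 ≤ 36. Evaluating the double integral:

In polar coordinates (x = r cos θ, y = r sin θ, dA = r dr dθ) the integrand becomes 12r^2cos(θ)^2 + 24, so

    ∬_D (12x^2 + 24) dA = ∫_0^{2π} ∫_0^{6} (12r^2cos(θ)^2 + 24) · r dr dθ.

Inner (r from 0 to 6): 3888cos(θ)^2 + 432.
Outer (θ from 0 to 2π): 4752π.

Therefore ∮_C P dx + Q dy = 4752π.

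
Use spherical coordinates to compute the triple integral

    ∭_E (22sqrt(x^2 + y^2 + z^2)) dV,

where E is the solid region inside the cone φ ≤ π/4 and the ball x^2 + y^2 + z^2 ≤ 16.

In spherical coordinates, x = ρ sin(φ) cos(θ), y = ρ sin(φ) sin(θ), z = ρ cos(φ), and dV = ρ^2 sin(φ) dρ dφ dθ.

The integrand becomes 22ρ, so

    ∭_E (22sqrt(x^2 + y^2 + z^2)) dV = ∫_{0}^{2π} ∫_{0}^{π/4} ∫_{0}^{4} (22ρ) · ρ^2 sin(φ) dρ dφ dθ.

Inner (ρ): 1408sin(φ).
Middle (φ): 1408 - 704sqrt(2).
Outer (θ): 1408π (2 - sqrt(2)).

Therefore the triple integral equals 1408π (2 - sqrt(2)).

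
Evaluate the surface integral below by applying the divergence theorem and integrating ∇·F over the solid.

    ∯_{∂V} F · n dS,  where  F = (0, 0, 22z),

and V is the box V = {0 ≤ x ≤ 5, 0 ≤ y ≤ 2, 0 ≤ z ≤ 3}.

By the divergence theorem,

    ∯_{∂V} F · n dS = ∭_V (∇ · F) dV.

Compute the divergence:
    ∇ · F = ∂F_x/∂x + ∂F_y/∂y + ∂F_z/∂z = 0 + 0 + 22 = 22.

V is a rectangular box, so dV = dx dy dz with 0 ≤ x ≤ 5, 0 ≤ y ≤ 2, 0 ≤ z ≤ 3.

Integrate (22) over V as an iterated integral:

    ∭_V (∇·F) dV = ∫_0^{5} ∫_0^{2} ∫_0^{3} (22) dz dy dx.

Inner (z from 0 to 3): 66.
Middle (y from 0 to 2): 132.
Outer (x from 0 to 5): 660.

Therefore ∯_{∂V} F · n dS = 660.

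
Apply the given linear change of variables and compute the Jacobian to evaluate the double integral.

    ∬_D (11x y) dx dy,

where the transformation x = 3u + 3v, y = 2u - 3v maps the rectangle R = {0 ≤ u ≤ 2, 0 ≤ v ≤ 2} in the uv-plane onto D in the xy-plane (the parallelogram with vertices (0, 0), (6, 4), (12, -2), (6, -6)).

Compute the Jacobian determinant of (x, y) with respect to (u, v):

    ∂(x,y)/∂(u,v) = | 3  3 | = (3)(-3) - (3)(2) = -15.
                   | 2  -3 |

Its absolute value is |J| = 15 (the area scaling factor).

Substituting x = 3u + 3v, y = 2u - 3v into the integrand,

    11x y → 66u^2 - 33u v - 99v^2,

so the integral becomes

    ∬_R (66u^2 - 33u v - 99v^2) · |J| du dv = ∫_0^2 ∫_0^2 (990u^2 - 495u v - 1485v^2) dv du.

Inner (v): 1980u^2 - 990u - 3960.
Outer (u): -4620.

Therefore ∬_D (11x y) dx dy = -4620.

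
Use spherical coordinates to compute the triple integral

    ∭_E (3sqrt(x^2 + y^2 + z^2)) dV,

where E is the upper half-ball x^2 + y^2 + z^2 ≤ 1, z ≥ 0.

In spherical coordinates, x = ρ sin(φ) cos(θ), y = ρ sin(φ) sin(θ), z = ρ cos(φ), and dV = ρ^2 sin(φ) dρ dφ dθ.

The integrand becomes 3ρ, so

    ∭_E (3sqrt(x^2 + y^2 + z^2)) dV = ∫_{0}^{2π} ∫_{0}^{π/2} ∫_{0}^{1} (3ρ) · ρ^2 sin(φ) dρ dφ dθ.

Inner (ρ): 3sin(φ)/4.
Middle (φ): 3/4.
Outer (θ): 3π/2.

Therefore the triple integral equals 3π/2.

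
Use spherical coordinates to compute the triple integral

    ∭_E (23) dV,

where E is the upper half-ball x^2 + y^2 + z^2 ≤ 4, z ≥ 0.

In spherical coordinates, x = ρ sin(φ) cos(θ), y = ρ sin(φ) sin(θ), z = ρ cos(φ), and dV = ρ^2 sin(φ) dρ dφ dθ.

The integrand becomes 23, so

    ∭_E (23) dV = ∫_{0}^{2π} ∫_{0}^{π/2} ∫_{0}^{2} (23) · ρ^2 sin(φ) dρ dφ dθ.

Inner (ρ): 184sin(φ)/3.
Middle (φ): 184/3.
Outer (θ): 368π/3.

Therefore the triple integral equals 368π/3.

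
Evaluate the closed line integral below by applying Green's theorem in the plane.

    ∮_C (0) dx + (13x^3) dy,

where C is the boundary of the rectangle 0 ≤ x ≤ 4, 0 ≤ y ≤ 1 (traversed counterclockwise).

Green's theorem converts the closed line integral into a double integral over the enclosed region D:

    ∮_C P dx + Q dy = ∬_D (∂Q/∂x - ∂P/∂y) dA.

Here P = 0, Q = 13x^3, so

    ∂Q/∂x = 39x^2,    ∂P/∂y = 0,
    ∂Q/∂x - ∂P/∂y = 39x^2.

D is the region 0 ≤ x ≤ 4, 0 ≤ y ≤ 1. Evaluating the double integral:

    ∬_D (39x^2) dA = ∫_0^{4} ∫_0^{1} (39x^2) dy dx.

Inner (y from 0 to 1): 39x^2.
Outer (x from 0 to 4): 832.

Therefore ∮_C P dx + Q dy = 832.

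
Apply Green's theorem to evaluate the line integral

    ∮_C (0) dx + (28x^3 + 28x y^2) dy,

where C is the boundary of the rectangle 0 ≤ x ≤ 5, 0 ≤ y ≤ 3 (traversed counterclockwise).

Green's theorem converts the closed line integral into a double integral over the enclosed region D:

    ∮_C P dx + Q dy = ∬_D (∂Q/∂x - ∂P/∂y) dA.

Here P = 0, Q = 28x^3 + 28x y^2, so

    ∂Q/∂x = 84x^2 + 28y^2,    ∂P/∂y = 0,
    ∂Q/∂x - ∂P/∂y = 84x^2 + 28y^2.

D is the region 0 ≤ x ≤ 5, 0 ≤ y ≤ 3. Evaluating the double integral:

    ∬_D (84x^2 + 28y^2) dA = ∫_0^{5} ∫_0^{3} (84x^2 + 28y^2) dy dx.

Inner (y from 0 to 3): 252x^2 + 252.
Outer (x from 0 to 5): 11760.

Therefore ∮_C P dx + Q dy = 11760.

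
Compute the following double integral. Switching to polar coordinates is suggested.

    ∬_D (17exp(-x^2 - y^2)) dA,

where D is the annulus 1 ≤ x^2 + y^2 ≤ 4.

The region D is 1 ≤ r ≤ 2, 0 ≤ θ ≤ 2π in polar coordinates, where x = r cos(θ), y = r sin(θ), and dA = r dr dθ.

Under the substitution, the integrand becomes 17exp(-r^2), so

    ∬_D (17exp(-x^2 - y^2)) dA = ∫_{0}^{2π} ∫_{1}^{2} (17exp(-r^2)) · r dr dθ.

Inner integral (in r): ∫_{1}^{2} (17exp(-r^2)) · r dr = -(17 - 17exp(3))exp(-4)/2.

Outer integral (in θ): ∫_{0}^{2π} (-(17 - 17exp(3))exp(-4)/2) dθ = -17π (1 - exp(3))exp(-4).

Therefore ∬_D (17exp(-x^2 - y^2)) dA = -17π (1 - exp(3))exp(-4).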